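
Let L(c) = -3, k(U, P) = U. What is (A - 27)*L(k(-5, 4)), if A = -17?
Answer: 132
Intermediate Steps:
(A - 27)*L(k(-5, 4)) = (-17 - 27)*(-3) = -44*(-3) = 132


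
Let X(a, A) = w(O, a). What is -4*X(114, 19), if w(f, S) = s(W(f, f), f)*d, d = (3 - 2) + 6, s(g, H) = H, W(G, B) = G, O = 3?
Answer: -84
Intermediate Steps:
d = 7 (d = 1 + 6 = 7)
w(f, S) = 7*f (w(f, S) = f*7 = 7*f)
X(a, A) = 21 (X(a, A) = 7*3 = 21)
-4*X(114, 19) = -4*21 = -84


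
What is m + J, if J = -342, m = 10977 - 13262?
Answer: -2627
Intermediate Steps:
m = -2285
m + J = -2285 - 342 = -2627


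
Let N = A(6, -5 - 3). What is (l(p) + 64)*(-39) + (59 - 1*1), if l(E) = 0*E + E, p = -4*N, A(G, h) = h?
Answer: -3686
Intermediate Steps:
N = -8 (N = -5 - 3 = -8)
p = 32 (p = -4*(-8) = 32)
l(E) = E (l(E) = 0 + E = E)
(l(p) + 64)*(-39) + (59 - 1*1) = (32 + 64)*(-39) + (59 - 1*1) = 96*(-39) + (59 - 1) = -3744 + 58 = -3686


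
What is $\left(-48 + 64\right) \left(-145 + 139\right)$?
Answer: $-96$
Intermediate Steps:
$\left(-48 + 64\right) \left(-145 + 139\right) = 16 \left(-6\right) = -96$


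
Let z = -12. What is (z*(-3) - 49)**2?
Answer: 169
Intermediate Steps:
(z*(-3) - 49)**2 = (-12*(-3) - 49)**2 = (36 - 49)**2 = (-13)**2 = 169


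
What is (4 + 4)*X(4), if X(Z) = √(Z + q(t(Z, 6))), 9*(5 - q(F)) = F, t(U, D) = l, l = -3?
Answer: 16*√21/3 ≈ 24.440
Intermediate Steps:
t(U, D) = -3
q(F) = 5 - F/9
X(Z) = √(16/3 + Z) (X(Z) = √(Z + (5 - ⅑*(-3))) = √(Z + (5 + ⅓)) = √(Z + 16/3) = √(16/3 + Z))
(4 + 4)*X(4) = (4 + 4)*(√(48 + 9*4)/3) = 8*(√(48 + 36)/3) = 8*(√84/3) = 8*((2*√21)/3) = 8*(2*√21/3) = 16*√21/3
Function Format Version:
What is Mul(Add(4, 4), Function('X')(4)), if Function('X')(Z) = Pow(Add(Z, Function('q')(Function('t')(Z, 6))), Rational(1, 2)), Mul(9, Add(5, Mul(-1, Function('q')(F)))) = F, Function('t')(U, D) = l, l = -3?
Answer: Mul(Rational(16, 3), Pow(21, Rational(1, 2))) ≈ 24.440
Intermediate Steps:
Function('t')(U, D) = -3
Function('q')(F) = Add(5, Mul(Rational(-1, 9), F))
Function('X')(Z) = Pow(Add(Rational(16, 3), Z), Rational(1, 2)) (Function('X')(Z) = Pow(Add(Z, Add(5, Mul(Rational(-1, 9), -3))), Rational(1, 2)) = Pow(Add(Z, Add(5, Rational(1, 3))), Rational(1, 2)) = Pow(Add(Z, Rational(16, 3)), Rational(1, 2)) = Pow(Add(Rational(16, 3), Z), Rational(1, 2)))
Mul(Add(4, 4), Function('X')(4)) = Mul(Add(4, 4), Mul(Rational(1, 3), Pow(Add(48, Mul(9, 4)), Rational(1, 2)))) = Mul(8, Mul(Rational(1, 3), Pow(Add(48, 36), Rational(1, 2)))) = Mul(8, Mul(Rational(1, 3), Pow(84, Rational(1, 2)))) = Mul(8, Mul(Rational(1, 3), Mul(2, Pow(21, Rational(1, 2))))) = Mul(8, Mul(Rational(2, 3), Pow(21, Rational(1, 2)))) = Mul(Rational(16, 3), Pow(21, Rational(1, 2)))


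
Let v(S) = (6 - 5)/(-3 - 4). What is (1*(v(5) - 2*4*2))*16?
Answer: -1808/7 ≈ -258.29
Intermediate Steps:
v(S) = -⅐ (v(S) = 1/(-7) = 1*(-⅐) = -⅐)
(1*(v(5) - 2*4*2))*16 = (1*(-⅐ - 2*4*2))*16 = (1*(-⅐ - 8*2))*16 = (1*(-⅐ - 16))*16 = (1*(-113/7))*16 = -113/7*16 = -1808/7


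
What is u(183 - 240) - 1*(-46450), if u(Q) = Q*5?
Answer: 46165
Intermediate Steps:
u(Q) = 5*Q
u(183 - 240) - 1*(-46450) = 5*(183 - 240) - 1*(-46450) = 5*(-57) + 46450 = -285 + 46450 = 46165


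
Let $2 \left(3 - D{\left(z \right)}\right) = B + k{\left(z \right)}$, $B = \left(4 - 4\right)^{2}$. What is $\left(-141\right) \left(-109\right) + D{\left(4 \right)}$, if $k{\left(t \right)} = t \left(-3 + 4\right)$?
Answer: $15370$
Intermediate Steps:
$k{\left(t \right)} = t$ ($k{\left(t \right)} = t 1 = t$)
$B = 0$ ($B = 0^{2} = 0$)
$D{\left(z \right)} = 3 - \frac{z}{2}$ ($D{\left(z \right)} = 3 - \frac{0 + z}{2} = 3 - \frac{z}{2}$)
$\left(-141\right) \left(-109\right) + D{\left(4 \right)} = \left(-141\right) \left(-109\right) + \left(3 - 2\right) = 15369 + \left(3 - 2\right) = 15369 + 1 = 15370$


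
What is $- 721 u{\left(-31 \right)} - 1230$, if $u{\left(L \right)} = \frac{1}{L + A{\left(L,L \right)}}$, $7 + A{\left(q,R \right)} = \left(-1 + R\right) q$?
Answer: $- \frac{1174141}{954} \approx -1230.8$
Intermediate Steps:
$A{\left(q,R \right)} = -7 + q \left(-1 + R\right)$ ($A{\left(q,R \right)} = -7 + \left(-1 + R\right) q = -7 + q \left(-1 + R\right)$)
$u{\left(L \right)} = \frac{1}{-7 + L^{2}}$ ($u{\left(L \right)} = \frac{1}{L - \left(7 + L - L L\right)} = \frac{1}{L - \left(7 + L - L^{2}\right)} = \frac{1}{-7 + L^{2}}$)
$- 721 u{\left(-31 \right)} - 1230 = - \frac{721}{-7 + \left(-31\right)^{2}} - 1230 = - \frac{721}{-7 + 961} - 1230 = - \frac{721}{954} - 1230 = - \frac{1174141}{954}$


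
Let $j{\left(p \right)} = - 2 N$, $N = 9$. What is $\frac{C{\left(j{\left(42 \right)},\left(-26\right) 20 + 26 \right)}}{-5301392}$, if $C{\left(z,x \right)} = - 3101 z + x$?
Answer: $- \frac{13831}{1325348} \approx -0.010436$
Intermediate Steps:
$j{\left(p \right)} = -18$ ($j{\left(p \right)} = \left(-2\right) 9 = -18$)
$C{\left(z,x \right)} = x - 3101 z$
$\frac{C{\left(j{\left(42 \right)},\left(-26\right) 20 + 26 \right)}}{-5301392} = \frac{\left(\left(-26\right) 20 + 26\right) - -55818}{-5301392} = \left(\left(-520 + 26\right) + 55818\right) \left(- \frac{1}{5301392}\right) = \left(-494 + 55818\right) \left(- \frac{1}{5301392}\right) = 55324 \left(- \frac{1}{5301392}\right) = - \frac{13831}{1325348}$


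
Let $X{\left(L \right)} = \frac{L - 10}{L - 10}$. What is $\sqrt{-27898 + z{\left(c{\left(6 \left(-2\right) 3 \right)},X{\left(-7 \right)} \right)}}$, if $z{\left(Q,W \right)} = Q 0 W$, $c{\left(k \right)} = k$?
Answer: $i \sqrt{27898} \approx 167.03 i$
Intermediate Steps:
$X{\left(L \right)} = 1$ ($X{\left(L \right)} = \frac{-10 + L}{-10 + L} = 1$)
$z{\left(Q,W \right)} = 0$ ($z{\left(Q,W \right)} = 0 W = 0$)
$\sqrt{-27898 + z{\left(c{\left(6 \left(-2\right) 3 \right)},X{\left(-7 \right)} \right)}} = \sqrt{-27898 + 0} = \sqrt{-27898} = i \sqrt{27898}$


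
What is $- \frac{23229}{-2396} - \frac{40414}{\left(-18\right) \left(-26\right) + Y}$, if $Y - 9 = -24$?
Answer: $- \frac{86309207}{1085388} \approx -79.519$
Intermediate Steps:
$Y = -15$ ($Y = 9 - 24 = -15$)
$- \frac{23229}{-2396} - \frac{40414}{\left(-18\right) \left(-26\right) + Y} = - \frac{23229}{-2396} - \frac{40414}{\left(-18\right) \left(-26\right) - 15} = \left(-23229\right) \left(- \frac{1}{2396}\right) - \frac{40414}{468 - 15} = \frac{23229}{2396} - \frac{40414}{453} = - \frac{86309207}{1085388}$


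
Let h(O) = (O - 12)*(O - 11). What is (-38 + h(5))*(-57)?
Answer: -228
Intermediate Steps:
h(O) = (-12 + O)*(-11 + O)
(-38 + h(5))*(-57) = (-38 + (132 + 5**2 - 23*5))*(-57) = (-38 + (132 + 25 - 115))*(-57) = (-38 + 42)*(-57) = 4*(-57) = -228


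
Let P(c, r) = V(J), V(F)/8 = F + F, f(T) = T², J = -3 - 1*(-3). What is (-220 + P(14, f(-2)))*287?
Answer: -63140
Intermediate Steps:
J = 0 (J = -3 + 3 = 0)
V(F) = 16*F (V(F) = 8*(F + F) = 8*(2*F) = 16*F)
P(c, r) = 0 (P(c, r) = 16*0 = 0)
(-220 + P(14, f(-2)))*287 = (-220 + 0)*287 = -220*287 = -63140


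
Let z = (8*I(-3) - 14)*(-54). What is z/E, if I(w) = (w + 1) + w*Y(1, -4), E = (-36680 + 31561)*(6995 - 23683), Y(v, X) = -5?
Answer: -1215/21356468 ≈ -5.6891e-5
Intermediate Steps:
E = 85425872 (E = -5119*(-16688) = 85425872)
I(w) = 1 - 4*w (I(w) = (w + 1) + w*(-5) = (1 + w) - 5*w = 1 - 4*w)
z = -4860 (z = (8*(1 - 4*(-3)) - 14)*(-54) = (8*(1 + 12) - 14)*(-54) = (8*13 - 14)*(-54) = (104 - 14)*(-54) = 90*(-54) = -4860)
z/E = -4860/85425872 = -4860*1/85425872 = -1215/21356468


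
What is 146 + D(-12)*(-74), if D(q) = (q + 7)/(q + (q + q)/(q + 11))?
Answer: 1061/6 ≈ 176.83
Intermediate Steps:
D(q) = (7 + q)/(q + 2*q/(11 + q)) (D(q) = (7 + q)/(q + (2*q)/(11 + q)) = (7 + q)/(q + 2*q/(11 + q)))
146 + D(-12)*(-74) = 146 + ((77 + (-12)² + 18*(-12))/((-12)*(13 - 12)))*(-74) = 146 - 1/12*(77 + 144 - 216)/1*(-74) = 146 - 1/12*1*5*(-74) = 146 - 5/12*(-74) = 146 + 185/6 = 1061/6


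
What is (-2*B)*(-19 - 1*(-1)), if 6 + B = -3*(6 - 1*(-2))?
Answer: -1080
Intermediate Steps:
B = -30 (B = -6 - 3*(6 - 1*(-2)) = -6 - 3*(6 + 2) = -6 - 3*8 = -6 - 24 = -30)
(-2*B)*(-19 - 1*(-1)) = (-2*(-30))*(-19 - 1*(-1)) = 60*(-19 + 1) = 60*(-18) = -1080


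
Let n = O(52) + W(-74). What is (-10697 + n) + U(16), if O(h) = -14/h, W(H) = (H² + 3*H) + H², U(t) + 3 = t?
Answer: 1189/26 ≈ 45.731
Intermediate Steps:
U(t) = -3 + t
W(H) = 2*H² + 3*H
n = 278973/26 (n = -14/52 - 74*(3 + 2*(-74)) = -14*1/52 - 74*(3 - 148) = -7/26 - 74*(-145) = -7/26 + 10730 = 278973/26 ≈ 10730.)
(-10697 + n) + U(16) = (-10697 + 278973/26) + (-3 + 16) = 851/26 + 13 = 1189/26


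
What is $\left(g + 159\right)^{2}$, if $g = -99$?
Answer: $3600$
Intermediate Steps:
$\left(g + 159\right)^{2} = \left(-99 + 159\right)^{2} = 60^{2} = 3600$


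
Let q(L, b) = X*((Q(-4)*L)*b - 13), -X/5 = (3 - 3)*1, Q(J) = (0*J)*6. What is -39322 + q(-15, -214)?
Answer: -39322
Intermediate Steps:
Q(J) = 0 (Q(J) = 0*6 = 0)
X = 0 (X = -5*(3 - 3) = -0 = -5*0 = 0)
q(L, b) = 0 (q(L, b) = 0*((0*L)*b - 13) = 0*(0*b - 13) = 0*(0 - 13) = 0*(-13) = 0)
-39322 + q(-15, -214) = -39322 + 0 = -39322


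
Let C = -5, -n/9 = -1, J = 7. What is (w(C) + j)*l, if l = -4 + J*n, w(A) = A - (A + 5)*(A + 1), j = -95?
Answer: -5900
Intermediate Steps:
n = 9 (n = -9*(-1) = 9)
w(A) = A - (1 + A)*(5 + A) (w(A) = A - (5 + A)*(1 + A) = A - (1 + A)*(5 + A))
l = 59 (l = -4 + 7*9 = -4 + 63 = 59)
(w(C) + j)*l = ((-5 - 1*(-5)**2 - 5*(-5)) - 95)*59 = ((-5 - 1*25 + 25) - 95)*59 = ((-5 - 25 + 25) - 95)*59 = (-5 - 95)*59 = -100*59 = -5900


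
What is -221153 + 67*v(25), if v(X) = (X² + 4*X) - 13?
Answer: -173449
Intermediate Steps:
v(X) = -13 + X² + 4*X
-221153 + 67*v(25) = -221153 + 67*(-13 + 25² + 4*25) = -221153 + 67*(-13 + 625 + 100) = -221153 + 67*712 = -221153 + 47704 = -173449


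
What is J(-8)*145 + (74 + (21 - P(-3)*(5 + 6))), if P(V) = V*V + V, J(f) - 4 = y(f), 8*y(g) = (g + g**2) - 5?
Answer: 12267/8 ≈ 1533.4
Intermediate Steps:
y(g) = -5/8 + g/8 + g**2/8 (y(g) = ((g + g**2) - 5)/8 = (-5 + g + g**2)/8 = -5/8 + g/8 + g**2/8)
J(f) = 27/8 + f/8 + f**2/8 (J(f) = 4 + (-5/8 + f/8 + f**2/8) = 27/8 + f/8 + f**2/8)
P(V) = V + V**2 (P(V) = V**2 + V = V + V**2)
J(-8)*145 + (74 + (21 - P(-3)*(5 + 6))) = (27/8 + (1/8)*(-8) + (1/8)*(-8)**2)*145 + (74 + (21 - (-3*(1 - 3))*(5 + 6))) = (27/8 - 1 + (1/8)*64)*145 + (74 + (21 - (-3*(-2))*11)) = (27/8 - 1 + 8)*145 + (74 + (21 - 6*11)) = (83/8)*145 + (74 + (21 - 1*66)) = 12035/8 + (74 + (21 - 66)) = 12035/8 + (74 - 45) = 12035/8 + 29 = 12267/8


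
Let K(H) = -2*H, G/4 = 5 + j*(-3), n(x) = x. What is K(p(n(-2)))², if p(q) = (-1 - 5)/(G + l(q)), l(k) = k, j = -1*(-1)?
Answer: 4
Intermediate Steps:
j = 1
G = 8 (G = 4*(5 + 1*(-3)) = 4*(5 - 3) = 4*2 = 8)
p(q) = -6/(8 + q) (p(q) = (-1 - 5)/(8 + q) = -6/(8 + q))
K(p(n(-2)))² = (-(-12)/(8 - 2))² = (-(-12)/6)² = (-2*(-1))² = 2² = 4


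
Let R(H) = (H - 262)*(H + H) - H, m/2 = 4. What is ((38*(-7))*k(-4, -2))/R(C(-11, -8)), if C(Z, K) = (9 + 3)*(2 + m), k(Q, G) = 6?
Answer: 7/150 ≈ 0.046667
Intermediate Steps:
m = 8 (m = 2*4 = 8)
C(Z, K) = 120 (C(Z, K) = (9 + 3)*(2 + 8) = 12*10 = 120)
R(H) = -H + 2*H*(-262 + H) (R(H) = (-262 + H)*(2*H) - H = 2*H*(-262 + H) - H = -H + 2*H*(-262 + H))
((38*(-7))*k(-4, -2))/R(C(-11, -8)) = ((38*(-7))*6)/((120*(-525 + 2*120))) = (-266*6)/((120*(-525 + 240))) = -1596/(120*(-285)) = -1596/(-34200) = -1596*(-1/34200) = 7/150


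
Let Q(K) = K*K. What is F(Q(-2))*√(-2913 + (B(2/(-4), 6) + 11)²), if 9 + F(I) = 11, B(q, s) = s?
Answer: 16*I*√41 ≈ 102.45*I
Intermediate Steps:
Q(K) = K²
F(I) = 2 (F(I) = -9 + 11 = 2)
F(Q(-2))*√(-2913 + (B(2/(-4), 6) + 11)²) = 2*√(-2913 + (6 + 11)²) = 2*√(-2913 + 17²) = 2*√(-2913 + 289) = 2*√(-2624) = 2*(8*I*√41) = 16*I*√41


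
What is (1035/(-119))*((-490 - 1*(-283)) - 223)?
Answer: 445050/119 ≈ 3739.9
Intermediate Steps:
(1035/(-119))*((-490 - 1*(-283)) - 223) = (1035*(-1/119))*((-490 + 283) - 223) = -1035*(-207 - 223)/119 = -1035/119*(-430) = 445050/119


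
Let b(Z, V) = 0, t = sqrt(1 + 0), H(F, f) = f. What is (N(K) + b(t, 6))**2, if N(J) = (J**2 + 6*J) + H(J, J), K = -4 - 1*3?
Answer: 0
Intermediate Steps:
K = -7 (K = -4 - 3 = -7)
t = 1 (t = sqrt(1) = 1)
N(J) = J**2 + 7*J (N(J) = (J**2 + 6*J) + J = J**2 + 7*J)
(N(K) + b(t, 6))**2 = (-7*(7 - 7) + 0)**2 = (-7*0 + 0)**2 = (0 + 0)**2 = 0**2 = 0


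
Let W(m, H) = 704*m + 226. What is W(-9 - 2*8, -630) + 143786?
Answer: 126412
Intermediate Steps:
W(m, H) = 226 + 704*m
W(-9 - 2*8, -630) + 143786 = (226 + 704*(-9 - 2*8)) + 143786 = (226 + 704*(-9 - 16)) + 143786 = (226 + 704*(-25)) + 143786 = (226 - 17600) + 143786 = -17374 + 143786 = 126412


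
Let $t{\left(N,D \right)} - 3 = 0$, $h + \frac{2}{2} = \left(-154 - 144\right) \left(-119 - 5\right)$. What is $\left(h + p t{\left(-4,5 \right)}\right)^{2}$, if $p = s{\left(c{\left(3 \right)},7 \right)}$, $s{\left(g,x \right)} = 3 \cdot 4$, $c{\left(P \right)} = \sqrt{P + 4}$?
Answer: $1368038169$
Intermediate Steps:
$c{\left(P \right)} = \sqrt{4 + P}$
$s{\left(g,x \right)} = 12$
$h = 36951$ ($h = -1 + \left(-154 - 144\right) \left(-119 - 5\right) = -1 - -36952 = -1 + 36952 = 36951$)
$p = 12$
$t{\left(N,D \right)} = 3$ ($t{\left(N,D \right)} = 3 + 0 = 3$)
$\left(h + p t{\left(-4,5 \right)}\right)^{2} = \left(36951 + 12 \cdot 3\right)^{2} = \left(36951 + 36\right)^{2} = 36987^{2} = 1368038169$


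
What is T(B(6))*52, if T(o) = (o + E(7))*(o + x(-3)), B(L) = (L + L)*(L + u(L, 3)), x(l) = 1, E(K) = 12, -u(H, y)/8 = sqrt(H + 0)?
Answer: 3194256 - 783744*sqrt(6) ≈ 1.2745e+6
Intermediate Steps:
u(H, y) = -8*sqrt(H) (u(H, y) = -8*sqrt(H + 0) = -8*sqrt(H))
B(L) = 2*L*(L - 8*sqrt(L)) (B(L) = (L + L)*(L - 8*sqrt(L)) = (2*L)*(L - 8*sqrt(L)) = 2*L*(L - 8*sqrt(L)))
T(o) = (1 + o)*(12 + o) (T(o) = (o + 12)*(o + 1) = (12 + o)*(1 + o) = (1 + o)*(12 + o))
T(B(6))*52 = (12 + (-96*sqrt(6) + 2*6**2)**2 + 13*(-96*sqrt(6) + 2*6**2))*52 = (12 + (-96*sqrt(6) + 2*36)**2 + 13*(-96*sqrt(6) + 2*36))*52 = (12 + (-96*sqrt(6) + 72)**2 + 13*(-96*sqrt(6) + 72))*52 = (12 + (72 - 96*sqrt(6))**2 + 13*(72 - 96*sqrt(6)))*52 = (12 + (72 - 96*sqrt(6))**2 + (936 - 1248*sqrt(6)))*52 = (948 + (72 - 96*sqrt(6))**2 - 1248*sqrt(6))*52 = 49296 - 64896*sqrt(6) + 52*(72 - 96*sqrt(6))**2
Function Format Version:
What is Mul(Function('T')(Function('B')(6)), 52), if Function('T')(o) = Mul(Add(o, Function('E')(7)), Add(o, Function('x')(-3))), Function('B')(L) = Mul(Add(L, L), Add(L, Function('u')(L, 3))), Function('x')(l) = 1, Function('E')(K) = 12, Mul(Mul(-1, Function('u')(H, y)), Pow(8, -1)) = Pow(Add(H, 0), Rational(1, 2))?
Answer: Add(3194256, Mul(-783744, Pow(6, Rational(1, 2)))) ≈ 1.2745e+6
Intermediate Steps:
Function('u')(H, y) = Mul(-8, Pow(H, Rational(1, 2))) (Function('u')(H, y) = Mul(-8, Pow(Add(H, 0), Rational(1, 2))) = Mul(-8, Pow(H, Rational(1, 2))))
Function('B')(L) = Mul(2, L, Add(L, Mul(-8, Pow(L, Rational(1, 2))))) (Function('B')(L) = Mul(Add(L, L), Add(L, Mul(-8, Pow(L, Rational(1, 2))))) = Mul(Mul(2, L), Add(L, Mul(-8, Pow(L, Rational(1, 2))))) = Mul(2, L, Add(L, Mul(-8, Pow(L, Rational(1, 2))))))
Function('T')(o) = Mul(Add(1, o), Add(12, o)) (Function('T')(o) = Mul(Add(o, 12), Add(o, 1)) = Mul(Add(12, o), Add(1, o)) = Mul(Add(1, o), Add(12, o)))
Mul(Function('T')(Function('B')(6)), 52) = Mul(Add(12, Pow(Add(Mul(-16, Pow(6, Rational(3, 2))), Mul(2, Pow(6, 2))), 2), Mul(13, Add(Mul(-16, Pow(6, Rational(3, 2))), Mul(2, Pow(6, 2))))), 52) = Mul(Add(12, Pow(Add(Mul(-16, Mul(6, Pow(6, Rational(1, 2)))), Mul(2, 36)), 2), Mul(13, Add(Mul(-16, Mul(6, Pow(6, Rational(1, 2)))), Mul(2, 36)))), 52) = Mul(Add(12, Pow(Add(Mul(-96, Pow(6, Rational(1, 2))), 72), 2), Mul(13, Add(Mul(-96, Pow(6, Rational(1, 2))), 72))), 52) = Mul(Add(12, Pow(Add(72, Mul(-96, Pow(6, Rational(1, 2)))), 2), Mul(13, Add(72, Mul(-96, Pow(6, Rational(1, 2)))))), 52) = Mul(Add(12, Pow(Add(72, Mul(-96, Pow(6, Rational(1, 2)))), 2), Add(936, Mul(-1248, Pow(6, Rational(1, 2))))), 52) = Mul(Add(948, Pow(Add(72, Mul(-96, Pow(6, Rational(1, 2)))), 2), Mul(-1248, Pow(6, Rational(1, 2)))), 52) = Add(49296, Mul(-64896, Pow(6, Rational(1, 2))), Mul(52, Pow(Add(72, Mul(-96, Pow(6, Rational(1, 2)))), 2)))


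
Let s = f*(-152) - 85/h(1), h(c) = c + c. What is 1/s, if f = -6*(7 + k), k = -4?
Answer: 2/5387 ≈ 0.00037126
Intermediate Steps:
h(c) = 2*c
f = -18 (f = -6*(7 - 4) = -6*3 = -18)
s = 5387/2 (s = -18*(-152) - 85/(2*1) = 2736 - 85/2 = 5387/2 ≈ 2693.5)
1/s = 1/(5387/2) = 2/5387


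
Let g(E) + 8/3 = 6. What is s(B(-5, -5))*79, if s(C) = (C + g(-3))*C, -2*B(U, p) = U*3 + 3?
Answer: 4424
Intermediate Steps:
g(E) = 10/3 (g(E) = -8/3 + 6 = 10/3)
B(U, p) = -3/2 - 3*U/2 (B(U, p) = -(U*3 + 3)/2 = -(3*U + 3)/2 = -(3 + 3*U)/2 = -3/2 - 3*U/2)
s(C) = C*(10/3 + C) (s(C) = (C + 10/3)*C = (10/3 + C)*C = C*(10/3 + C))
s(B(-5, -5))*79 = ((-3/2 - 3/2*(-5))*(10 + 3*(-3/2 - 3/2*(-5)))/3)*79 = ((-3/2 + 15/2)*(10 + 3*(-3/2 + 15/2))/3)*79 = ((⅓)*6*(10 + 3*6))*79 = ((⅓)*6*(10 + 18))*79 = ((⅓)*6*28)*79 = 56*79 = 4424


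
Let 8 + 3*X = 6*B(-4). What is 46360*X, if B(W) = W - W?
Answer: -370880/3 ≈ -1.2363e+5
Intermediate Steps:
B(W) = 0
X = -8/3 (X = -8/3 + (6*0)/3 = -8/3 + (⅓)*0 = -8/3 + 0 = -8/3 ≈ -2.6667)
46360*X = 46360*(-8/3) = -370880/3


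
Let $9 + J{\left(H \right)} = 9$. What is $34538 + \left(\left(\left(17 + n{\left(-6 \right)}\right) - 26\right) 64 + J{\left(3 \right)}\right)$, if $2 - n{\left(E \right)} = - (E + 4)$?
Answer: $33962$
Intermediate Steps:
$J{\left(H \right)} = 0$ ($J{\left(H \right)} = -9 + 9 = 0$)
$n{\left(E \right)} = 6 + E$ ($n{\left(E \right)} = 2 - - (E + 4) = 2 - - (4 + E) = 2 - \left(-4 - E\right) = 2 + \left(4 + E\right) = 6 + E$)
$34538 + \left(\left(\left(17 + n{\left(-6 \right)}\right) - 26\right) 64 + J{\left(3 \right)}\right) = 34538 + \left(\left(\left(17 + \left(6 - 6\right)\right) - 26\right) 64 + 0\right) = 34538 + \left(\left(\left(17 + 0\right) - 26\right) 64 + 0\right) = 34538 + \left(\left(17 - 26\right) 64 + 0\right) = 34538 + \left(\left(-9\right) 64 + 0\right) = 34538 + \left(-576 + 0\right) = 34538 - 576 = 33962$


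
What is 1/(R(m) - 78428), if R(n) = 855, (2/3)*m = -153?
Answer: -1/77573 ≈ -1.2891e-5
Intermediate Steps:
m = -459/2 (m = (3/2)*(-153) = -459/2 ≈ -229.50)
1/(R(m) - 78428) = 1/(855 - 78428) = 1/(-77573) = -1/77573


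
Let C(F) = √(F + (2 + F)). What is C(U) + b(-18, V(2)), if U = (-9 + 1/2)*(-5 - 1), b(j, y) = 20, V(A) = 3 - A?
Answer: 20 + 2*√26 ≈ 30.198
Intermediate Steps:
U = 51 (U = (-9 + 1*(½))*(-6) = (-9 + ½)*(-6) = -17/2*(-6) = 51)
C(F) = √(2 + 2*F)
C(U) + b(-18, V(2)) = √(2 + 2*51) + 20 = √(2 + 102) + 20 = √104 + 20 = 2*√26 + 20 = 20 + 2*√26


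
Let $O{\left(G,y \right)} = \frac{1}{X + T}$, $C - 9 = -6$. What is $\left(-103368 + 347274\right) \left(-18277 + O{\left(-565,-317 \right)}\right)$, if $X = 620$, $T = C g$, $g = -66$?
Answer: $- \frac{940610440029}{211} \approx -4.4579 \cdot 10^{9}$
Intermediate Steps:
$C = 3$ ($C = 9 - 6 = 3$)
$T = -198$ ($T = 3 \left(-66\right) = -198$)
$O{\left(G,y \right)} = \frac{1}{422}$ ($O{\left(G,y \right)} = \frac{1}{620 - 198} = \frac{1}{422}$)
$\left(-103368 + 347274\right) \left(-18277 + O{\left(-565,-317 \right)}\right) = \left(-103368 + 347274\right) \left(-18277 + \frac{1}{422}\right) = 243906 \left(- \frac{7712893}{422}\right) = - \frac{940610440029}{211}$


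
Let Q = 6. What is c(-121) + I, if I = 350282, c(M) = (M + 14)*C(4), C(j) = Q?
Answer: 349640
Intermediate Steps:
C(j) = 6
c(M) = 84 + 6*M (c(M) = (M + 14)*6 = (14 + M)*6 = 84 + 6*M)
c(-121) + I = (84 + 6*(-121)) + 350282 = (84 - 726) + 350282 = -642 + 350282 = 349640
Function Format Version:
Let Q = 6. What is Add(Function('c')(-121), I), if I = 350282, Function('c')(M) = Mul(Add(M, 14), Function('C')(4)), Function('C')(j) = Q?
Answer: 349640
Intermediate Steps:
Function('C')(j) = 6
Function('c')(M) = Add(84, Mul(6, M)) (Function('c')(M) = Mul(Add(M, 14), 6) = Mul(Add(14, M), 6) = Add(84, Mul(6, M)))
Add(Function('c')(-121), I) = Add(Add(84, Mul(6, -121)), 350282) = Add(Add(84, -726), 350282) = Add(-642, 350282) = 349640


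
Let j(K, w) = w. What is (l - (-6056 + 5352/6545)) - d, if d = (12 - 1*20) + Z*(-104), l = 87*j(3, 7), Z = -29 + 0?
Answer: 23929713/6545 ≈ 3656.2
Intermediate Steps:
Z = -29
l = 609 (l = 87*7 = 609)
d = 3008 (d = (12 - 1*20) - 29*(-104) = (12 - 20) + 3016 = -8 + 3016 = 3008)
(l - (-6056 + 5352/6545)) - d = (609 - (-6056 + 5352/6545)) - 1*3008 = (609 - (-6056 + 5352*(1/6545))) - 3008 = (609 - (-6056 + 5352/6545)) - 3008 = (609 - 1*(-39631168/6545)) - 3008 = (609 + 39631168/6545) - 3008 = 43617073/6545 - 3008 = 23929713/6545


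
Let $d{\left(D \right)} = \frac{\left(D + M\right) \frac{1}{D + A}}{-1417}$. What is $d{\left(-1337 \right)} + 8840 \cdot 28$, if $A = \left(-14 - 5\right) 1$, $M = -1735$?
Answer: $\frac{39633149664}{160121} \approx 2.4752 \cdot 10^{5}$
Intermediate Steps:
$A = -19$ ($A = \left(-19\right) 1 = -19$)
$d{\left(D \right)} = - \frac{-1735 + D}{1417 \left(-19 + D\right)}$ ($d{\left(D \right)} = \frac{\left(D - 1735\right) \frac{1}{D - 19}}{-1417} = \frac{-1735 + D}{-19 + D} \left(- \frac{1}{1417}\right) = - \frac{-1735 + D}{1417 \left(-19 + D\right)}$)
$d{\left(-1337 \right)} + 8840 \cdot 28 = \frac{1735 - -1337}{1417 \left(-19 - 1337\right)} + 8840 \cdot 28 = \frac{1735 + 1337}{1417 \left(-1356\right)} + 247520 = \frac{1}{1417} \left(- \frac{1}{1356}\right) 3072 + 247520 = - \frac{256}{160121} + 247520 = \frac{39633149664}{160121}$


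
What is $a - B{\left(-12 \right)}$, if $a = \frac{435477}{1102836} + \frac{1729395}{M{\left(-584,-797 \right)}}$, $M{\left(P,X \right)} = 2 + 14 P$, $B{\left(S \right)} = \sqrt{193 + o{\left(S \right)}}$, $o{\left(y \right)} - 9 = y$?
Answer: $- \frac{45325701791}{214632892} - \sqrt{190} \approx -224.96$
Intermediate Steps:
$o{\left(y \right)} = 9 + y$
$B{\left(S \right)} = \sqrt{202 + S}$ ($B{\left(S \right)} = \sqrt{193 + \left(9 + S\right)} = \sqrt{202 + S}$)
$a = - \frac{45325701791}{214632892}$ ($a = \frac{435477}{1102836} + \frac{1729395}{2 + 14 \left(-584\right)} = 435477 \cdot \frac{1}{1102836} + \frac{1729395}{2 - 8176} = \frac{20737}{52516} + \frac{1729395}{-8174} = \frac{20737}{52516} + 1729395 \left(- \frac{1}{8174}\right) = \frac{20737}{52516} - \frac{1729395}{8174} = - \frac{45325701791}{214632892} \approx -211.18$)
$a - B{\left(-12 \right)} = - \frac{45325701791}{214632892} - \sqrt{202 - 12} = - \frac{45325701791}{214632892} - \sqrt{190}$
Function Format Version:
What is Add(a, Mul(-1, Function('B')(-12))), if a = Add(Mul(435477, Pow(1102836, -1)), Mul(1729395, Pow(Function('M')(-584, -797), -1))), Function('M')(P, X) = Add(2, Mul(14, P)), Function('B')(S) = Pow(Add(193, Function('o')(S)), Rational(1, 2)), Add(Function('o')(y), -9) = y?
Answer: Add(Rational(-45325701791, 214632892), Mul(-1, Pow(190, Rational(1, 2)))) ≈ -224.96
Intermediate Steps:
Function('o')(y) = Add(9, y)
Function('B')(S) = Pow(Add(202, S), Rational(1, 2)) (Function('B')(S) = Pow(Add(193, Add(9, S)), Rational(1, 2)) = Pow(Add(202, S), Rational(1, 2)))
a = Rational(-45325701791, 214632892) (a = Add(Mul(435477, Pow(1102836, -1)), Mul(1729395, Pow(Add(2, Mul(14, -584)), -1))) = Add(Mul(435477, Rational(1, 1102836)), Mul(1729395, Pow(Add(2, -8176), -1))) = Add(Rational(20737, 52516), Mul(1729395, Pow(-8174, -1))) = Add(Rational(20737, 52516), Mul(1729395, Rational(-1, 8174))) = Add(Rational(20737, 52516), Rational(-1729395, 8174)) = Rational(-45325701791, 214632892) ≈ -211.18)
Add(a, Mul(-1, Function('B')(-12))) = Add(Rational(-45325701791, 214632892), Mul(-1, Pow(Add(202, -12), Rational(1, 2)))) = Add(Rational(-45325701791, 214632892), Mul(-1, Pow(190, Rational(1, 2))))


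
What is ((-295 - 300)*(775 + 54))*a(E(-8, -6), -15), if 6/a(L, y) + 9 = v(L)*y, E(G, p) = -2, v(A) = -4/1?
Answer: -58030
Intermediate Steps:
v(A) = -4 (v(A) = -4*1 = -4)
a(L, y) = 6/(-9 - 4*y)
((-295 - 300)*(775 + 54))*a(E(-8, -6), -15) = ((-295 - 300)*(775 + 54))*(6/(-9 - 4*(-15))) = (-595*829)*(6/(-9 + 60)) = -2959530/51 = -493255*2/17 = -58030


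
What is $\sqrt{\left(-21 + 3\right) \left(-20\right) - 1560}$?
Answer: $20 i \sqrt{3} \approx 34.641 i$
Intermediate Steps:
$\sqrt{\left(-21 + 3\right) \left(-20\right) - 1560} = \sqrt{\left(-18\right) \left(-20\right) - 1560} = \sqrt{360 - 1560} = \sqrt{-1200} = 20 i \sqrt{3}$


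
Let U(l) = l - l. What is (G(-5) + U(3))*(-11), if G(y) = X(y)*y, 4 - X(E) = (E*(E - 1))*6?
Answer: -9680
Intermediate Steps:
X(E) = 4 - 6*E*(-1 + E) (X(E) = 4 - E*(E - 1)*6 = 4 - E*(-1 + E)*6 = 4 - 6*E*(-1 + E))
U(l) = 0
G(y) = y*(4 - 6*y² + 6*y) (G(y) = (4 - 6*y² + 6*y)*y = y*(4 - 6*y² + 6*y))
(G(-5) + U(3))*(-11) = (2*(-5)*(2 - 3*(-5)² + 3*(-5)) + 0)*(-11) = (2*(-5)*(2 - 3*25 - 15) + 0)*(-11) = (2*(-5)*(2 - 75 - 15) + 0)*(-11) = (2*(-5)*(-88) + 0)*(-11) = (880 + 0)*(-11) = 880*(-11) = -9680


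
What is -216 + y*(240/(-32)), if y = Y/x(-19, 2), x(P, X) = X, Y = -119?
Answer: 921/4 ≈ 230.25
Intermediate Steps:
y = -119/2 ≈ -59.500
-216 + y*(240/(-32)) = -216 - 14280/(-32) = -216 - 14280*(-1)/32 = -216 - 119/2*(-15/2) = -216 + 1785/4 = 921/4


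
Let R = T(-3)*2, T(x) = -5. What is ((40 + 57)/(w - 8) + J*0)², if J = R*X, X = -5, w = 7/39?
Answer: 14311089/93025 ≈ 153.84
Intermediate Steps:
R = -10 (R = -5*2 = -10)
w = 7/39 (w = 7*(1/39) = 7/39 ≈ 0.17949)
J = 50 (J = -10*(-5) = 50)
((40 + 57)/(w - 8) + J*0)² = ((40 + 57)/(7/39 - 8) + 50*0)² = (97/(-305/39) + 0)² = (97*(-39/305) + 0)² = (-3783/305 + 0)² = (-3783/305)² = 14311089/93025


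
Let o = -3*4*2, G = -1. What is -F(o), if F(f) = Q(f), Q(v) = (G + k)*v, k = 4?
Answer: 72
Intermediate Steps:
o = -24 (o = -12*2 = -24)
Q(v) = 3*v (Q(v) = (-1 + 4)*v = 3*v)
F(f) = 3*f
-F(o) = -3*(-24) = -1*(-72) = 72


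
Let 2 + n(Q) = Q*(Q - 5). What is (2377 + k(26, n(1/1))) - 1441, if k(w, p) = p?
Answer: 930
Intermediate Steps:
n(Q) = -2 + Q*(-5 + Q) (n(Q) = -2 + Q*(Q - 5) = -2 + Q*(-5 + Q))
(2377 + k(26, n(1/1))) - 1441 = (2377 + (-2 + (1/1)² - 5/1)) - 1441 = (2377 + (-2 + 1² - 5*1)) - 1441 = (2377 + (-2 + 1 - 5)) - 1441 = (2377 - 6) - 1441 = 2371 - 1441 = 930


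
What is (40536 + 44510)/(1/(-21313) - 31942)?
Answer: -1812585398/680779847 ≈ -2.6625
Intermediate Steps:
(40536 + 44510)/(1/(-21313) - 31942) = 85046/(-1/21313 - 31942) = 85046/(-680779847/21313) = 85046*(-21313/680779847) = -1812585398/680779847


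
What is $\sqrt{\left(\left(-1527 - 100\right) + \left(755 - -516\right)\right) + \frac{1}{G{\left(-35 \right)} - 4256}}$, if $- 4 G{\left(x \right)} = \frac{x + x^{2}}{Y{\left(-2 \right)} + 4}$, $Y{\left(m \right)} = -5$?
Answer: $\frac{i \sqrt{22313700318}}{7917} \approx 18.868 i$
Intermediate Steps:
$G{\left(x \right)} = \frac{x}{4} + \frac{x^{2}}{4}$ ($G{\left(x \right)} = - \frac{\left(x + x^{2}\right) \frac{1}{-5 + 4}}{4} = - \frac{\left(x + x^{2}\right) \frac{1}{-1}}{4} = - \frac{\left(x + x^{2}\right) \left(-1\right)}{4} = - \frac{- x - x^{2}}{4} = \frac{x}{4} + \frac{x^{2}}{4}$)
$\sqrt{\left(\left(-1527 - 100\right) + \left(755 - -516\right)\right) + \frac{1}{G{\left(-35 \right)} - 4256}} = \sqrt{\left(\left(-1527 - 100\right) + \left(755 - -516\right)\right) + \frac{1}{\frac{1}{4} \left(-35\right) \left(1 - 35\right) - 4256}} = \sqrt{\left(\left(-1527 + \left(-264 + 164\right)\right) + \left(755 + 516\right)\right) + \frac{1}{\frac{1}{4} \left(-35\right) \left(-34\right) - 4256}} = \sqrt{\left(\left(-1527 - 100\right) + 1271\right) + \frac{1}{\frac{595}{2} - 4256}} = \sqrt{\left(-1627 + 1271\right) + \frac{1}{- \frac{7917}{2}}} = \sqrt{-356 - \frac{2}{7917}} = \sqrt{- \frac{2818454}{7917}} = \frac{i \sqrt{22313700318}}{7917}$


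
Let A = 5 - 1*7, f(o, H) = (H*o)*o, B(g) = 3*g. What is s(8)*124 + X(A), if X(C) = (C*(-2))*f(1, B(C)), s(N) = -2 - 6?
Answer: -1016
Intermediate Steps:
f(o, H) = H*o**2
A = -2 (A = 5 - 7 = -2)
s(N) = -8
X(C) = -6*C**2 (X(C) = (C*(-2))*((3*C)*1**2) = (-2*C)*((3*C)*1) = (-2*C)*(3*C) = -6*C**2)
s(8)*124 + X(A) = -8*124 - 6*(-2)**2 = -992 - 6*4 = -992 - 24 = -1016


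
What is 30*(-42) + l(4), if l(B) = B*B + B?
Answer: -1240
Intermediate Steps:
l(B) = B + B² (l(B) = B² + B = B + B²)
30*(-42) + l(4) = 30*(-42) + 4*(1 + 4) = -1260 + 4*5 = -1260 + 20 = -1240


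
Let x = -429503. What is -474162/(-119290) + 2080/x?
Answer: 101702939143/25617706435 ≈ 3.9700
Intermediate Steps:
-474162/(-119290) + 2080/x = -474162/(-119290) + 2080/(-429503) = -474162*(-1/119290) + 2080*(-1/429503) = 237081/59645 - 2080/429503 = 101702939143/25617706435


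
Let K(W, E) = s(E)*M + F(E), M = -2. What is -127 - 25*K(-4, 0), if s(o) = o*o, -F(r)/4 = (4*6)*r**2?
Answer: -127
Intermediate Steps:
F(r) = -96*r**2 (F(r) = -4*4*6*r**2 = -96*r**2)
s(o) = o**2
K(W, E) = -98*E**2 (K(W, E) = E**2*(-2) - 96*E**2 = -2*E**2 - 96*E**2 = -98*E**2)
-127 - 25*K(-4, 0) = -127 - (-2450)*0**2 = -127 - (-2450)*0 = -127 - 25*0 = -127 + 0 = -127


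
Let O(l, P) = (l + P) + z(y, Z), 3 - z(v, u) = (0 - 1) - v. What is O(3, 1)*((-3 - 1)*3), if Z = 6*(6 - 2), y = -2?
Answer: -72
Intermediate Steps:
Z = 24 (Z = 6*4 = 24)
z(v, u) = 4 + v (z(v, u) = 3 - ((0 - 1) - v) = 3 - (-1 - v) = 3 + (1 + v) = 4 + v)
O(l, P) = 2 + P + l (O(l, P) = (l + P) + (4 - 2) = (P + l) + 2 = 2 + P + l)
O(3, 1)*((-3 - 1)*3) = (2 + 1 + 3)*((-3 - 1)*3) = 6*(-4*3) = 6*(-12) = -72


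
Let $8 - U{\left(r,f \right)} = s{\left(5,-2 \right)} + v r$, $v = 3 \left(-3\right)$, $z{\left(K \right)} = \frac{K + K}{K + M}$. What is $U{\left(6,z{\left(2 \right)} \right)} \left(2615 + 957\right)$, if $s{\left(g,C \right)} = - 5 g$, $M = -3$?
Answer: $310764$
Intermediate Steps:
$z{\left(K \right)} = \frac{2 K}{-3 + K}$ ($z{\left(K \right)} = \frac{K + K}{K - 3} = \frac{2 K}{-3 + K}$)
$v = -9$
$U{\left(r,f \right)} = 33 + 9 r$ ($U{\left(r,f \right)} = 8 - \left(\left(-5\right) 5 - 9 r\right) = 8 - \left(-25 - 9 r\right) = 8 + \left(25 + 9 r\right) = 33 + 9 r$)
$U{\left(6,z{\left(2 \right)} \right)} \left(2615 + 957\right) = \left(33 + 9 \cdot 6\right) \left(2615 + 957\right) = \left(33 + 54\right) 3572 = 87 \cdot 3572 = 310764$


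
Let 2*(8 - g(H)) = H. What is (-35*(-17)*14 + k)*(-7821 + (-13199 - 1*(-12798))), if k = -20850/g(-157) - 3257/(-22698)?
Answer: -130581465586591/1963377 ≈ -6.6509e+7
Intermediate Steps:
g(H) = 8 - H/2
k = -945943139/3926754 (k = -20850/(8 - 1/2*(-157)) - 3257/(-22698) = -20850/(8 + 157/2) - 3257*(-1/22698) = -20850/173/2 + 3257/22698 = -20850*2/173 + 3257/22698 = -41700/173 + 3257/22698 = -945943139/3926754 ≈ -240.90)
(-35*(-17)*14 + k)*(-7821 + (-13199 - 1*(-12798))) = (-35*(-17)*14 - 945943139/3926754)*(-7821 + (-13199 - 1*(-12798))) = (595*14 - 945943139/3926754)*(-7821 + (-13199 + 12798)) = (8330 - 945943139/3926754)*(-7821 - 401) = (31763917681/3926754)*(-8222) = -130581465586591/1963377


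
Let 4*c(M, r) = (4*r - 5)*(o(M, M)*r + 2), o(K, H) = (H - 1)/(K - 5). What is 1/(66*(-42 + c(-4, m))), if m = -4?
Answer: -1/2695 ≈ -0.00037106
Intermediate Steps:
o(K, H) = (-1 + H)/(-5 + K)
c(M, r) = (-5 + 4*r)*(2 + r*(-1 + M)/(-5 + M))/4 (c(M, r) = ((4*r - 5)*(((-1 + M)/(-5 + M))*r + 2))/4 = ((-5 + 4*r)*(r*(-1 + M)/(-5 + M) + 2))/4 = ((-5 + 4*r)*(2 + r*(-1 + M)/(-5 + M)))/4 = (-5 + 4*r)*(2 + r*(-1 + M)/(-5 + M))/4)
1/(66*(-42 + c(-4, m))) = 1/(66*(-42 + (-5*(-4)*(-1 - 4) + 2*(-5 - 4)*(-5 + 4*(-4)) + 4*(-4)²*(-1 - 4))/(4*(-5 - 4)))) = 1/(66*(-42 + (¼)*(-5*(-4)*(-5) + 2*(-9)*(-5 - 16) + 4*16*(-5))/(-9))) = 1/(66*(-42 + (¼)*(-⅑)*(-100 + 2*(-9)*(-21) - 320))) = 1/(66*(-42 + (¼)*(-⅑)*(-100 + 378 - 320))) = 1/(66*(-42 + (¼)*(-⅑)*(-42))) = 1/(66*(-42 + 7/6)) = 1/(66*(-245/6)) = 1/(-2695) = -1/2695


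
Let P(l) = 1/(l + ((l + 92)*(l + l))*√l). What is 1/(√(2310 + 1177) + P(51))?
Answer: 51*(1 + 286*√51)/(1 + 51*√3487 + 14586*√177837) ≈ 0.016935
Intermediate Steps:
P(l) = 1/(l + 2*l^(3/2)*(92 + l)) (P(l) = 1/(l + ((92 + l)*(2*l))*√l) = 1/(l + (2*l*(92 + l))*√l) = 1/(l + 2*l^(3/2)*(92 + l)))
1/(√(2310 + 1177) + P(51)) = 1/(√(2310 + 1177) + 1/(51 + 2*51^(5/2) + 184*51^(3/2))) = 1/(√3487 + 1/(51 + 2*(2601*√51) + 184*(51*√51))) = 1/(√3487 + 1/(51 + 5202*√51 + 9384*√51)) = 1/(√3487 + 1/(51 + 14586*√51))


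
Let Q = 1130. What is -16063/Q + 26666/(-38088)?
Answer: -160485031/10759860 ≈ -14.915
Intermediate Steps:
-16063/Q + 26666/(-38088) = -16063/1130 + 26666/(-38088) = -16063*1/1130 + 26666*(-1/38088) = -16063/1130 - 13333/19044 = -160485031/10759860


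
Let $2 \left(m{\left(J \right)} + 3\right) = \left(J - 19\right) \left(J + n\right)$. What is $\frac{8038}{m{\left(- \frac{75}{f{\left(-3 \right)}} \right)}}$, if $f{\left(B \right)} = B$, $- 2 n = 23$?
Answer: $\frac{16076}{75} \approx 214.35$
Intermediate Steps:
$n = - \frac{23}{2}$ ($n = \left(- \frac{1}{2}\right) 23 = - \frac{23}{2} \approx -11.5$)
$m{\left(J \right)} = -3 + \frac{\left(-19 + J\right) \left(- \frac{23}{2} + J\right)}{2}$ ($m{\left(J \right)} = -3 + \frac{\left(J - 19\right) \left(J - \frac{23}{2}\right)}{2} = -3 + \frac{\left(-19 + J\right) \left(- \frac{23}{2} + J\right)}{2}$)
$\frac{8038}{m{\left(- \frac{75}{f{\left(-3 \right)}} \right)}} = \frac{8038}{\frac{425}{4} + \frac{\left(- \frac{75}{-3}\right)^{2}}{2} - \frac{61 \left(- \frac{75}{-3}\right)}{4}} = \frac{8038}{\frac{425}{4} + \frac{\left(\left(-75\right) \left(- \frac{1}{3}\right)\right)^{2}}{2} - \frac{61 \left(\left(-75\right) \left(- \frac{1}{3}\right)\right)}{4}} = \frac{8038}{\frac{425}{4} + \frac{25^{2}}{2} - \frac{1525}{4}} = \frac{8038}{\frac{425}{4} + \frac{1}{2} \cdot 625 - \frac{1525}{4}} = \frac{8038}{\frac{425}{4} + \frac{625}{2} - \frac{1525}{4}} = \frac{8038}{\frac{75}{2}} = 8038 \cdot \frac{2}{75} = \frac{16076}{75}$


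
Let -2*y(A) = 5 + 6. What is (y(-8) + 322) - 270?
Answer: 93/2 ≈ 46.500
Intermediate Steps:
y(A) = -11/2 (y(A) = -(5 + 6)/2 = -1/2*11 = -11/2)
(y(-8) + 322) - 270 = (-11/2 + 322) - 270 = 633/2 - 270 = 93/2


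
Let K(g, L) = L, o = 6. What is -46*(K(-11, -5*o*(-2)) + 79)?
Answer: -6394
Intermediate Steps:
-46*(K(-11, -5*o*(-2)) + 79) = -46*(-5*6*(-2) + 79) = -46*(-30*(-2) + 79) = -46*(60 + 79) = -46*139 = -6394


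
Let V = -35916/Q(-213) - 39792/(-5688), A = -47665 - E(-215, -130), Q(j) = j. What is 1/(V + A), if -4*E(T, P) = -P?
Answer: -33654/1597113991 ≈ -2.1072e-5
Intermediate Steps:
E(T, P) = P/4 (E(T, P) = -(-1)*P/4 = P/4)
A = -95265/2 (A = -47665 - (-130)/4 = -47665 - 1*(-65/2) = -47665 + 65/2 = -95265/2 ≈ -47633.)
V = 2955082/16827 (V = -35916/(-213) - 39792/(-5688) = -35916*(-1/213) - 39792*(-1/5688) = 11972/71 + 1658/237 = 2955082/16827 ≈ 175.62)
1/(V + A) = 1/(2955082/16827 - 95265/2) = 1/(-1597113991/33654) = -33654/1597113991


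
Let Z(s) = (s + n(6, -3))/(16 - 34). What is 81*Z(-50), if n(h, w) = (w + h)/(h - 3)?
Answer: 441/2 ≈ 220.50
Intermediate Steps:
n(h, w) = (h + w)/(-3 + h)
Z(s) = -1/18 - s/18 (Z(s) = (s + (6 - 3)/(-3 + 6))/(16 - 34) = (s + 3/3)/(-18) = (s + (1/3)*3)*(-1/18) = (s + 1)*(-1/18) = (1 + s)*(-1/18) = -1/18 - s/18)
81*Z(-50) = 81*(-1/18 - 1/18*(-50)) = 81*(-1/18 + 25/9) = 81*(49/18) = 441/2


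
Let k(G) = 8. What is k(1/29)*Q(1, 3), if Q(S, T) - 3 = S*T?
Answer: 48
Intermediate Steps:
Q(S, T) = 3 + S*T
k(1/29)*Q(1, 3) = 8*(3 + 1*3) = 8*(3 + 3) = 8*6 = 48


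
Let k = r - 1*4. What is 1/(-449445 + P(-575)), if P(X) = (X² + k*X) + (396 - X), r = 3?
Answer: -1/117274 ≈ -8.5270e-6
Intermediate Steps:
k = -1 (k = 3 - 1*4 = 3 - 4 = -1)
P(X) = 396 + X² - 2*X (P(X) = (X² - X) + (396 - X) = 396 + X² - 2*X)
1/(-449445 + P(-575)) = 1/(-449445 + (396 + (-575)² - 2*(-575))) = 1/(-449445 + (396 + 330625 + 1150)) = 1/(-449445 + 332171) = 1/(-117274) = -1/117274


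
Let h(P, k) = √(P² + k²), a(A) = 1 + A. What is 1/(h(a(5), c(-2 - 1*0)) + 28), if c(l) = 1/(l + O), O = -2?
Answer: 448/11967 - 4*√577/11967 ≈ 0.029407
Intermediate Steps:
c(l) = 1/(-2 + l) (c(l) = 1/(l - 2) = 1/(-2 + l))
1/(h(a(5), c(-2 - 1*0)) + 28) = 1/(√((1 + 5)² + (1/(-2 + (-2 - 1*0)))²) + 28) = 1/(√(6² + (1/(-2 + (-2 + 0)))²) + 28) = 1/(√(36 + (1/(-2 - 2))²) + 28) = 1/(√(36 + (1/(-4))²) + 28) = 1/(√(36 + (-¼)²) + 28) = 1/(√(36 + 1/16) + 28) = 1/(√(577/16) + 28) = 1/(√577/4 + 28) = 1/(28 + √577/4)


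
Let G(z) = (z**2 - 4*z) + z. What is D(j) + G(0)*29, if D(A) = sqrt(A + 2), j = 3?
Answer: sqrt(5) ≈ 2.2361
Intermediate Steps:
D(A) = sqrt(2 + A)
G(z) = z**2 - 3*z
D(j) + G(0)*29 = sqrt(2 + 3) + (0*(-3 + 0))*29 = sqrt(5) + (0*(-3))*29 = sqrt(5) + 0*29 = sqrt(5) + 0 = sqrt(5)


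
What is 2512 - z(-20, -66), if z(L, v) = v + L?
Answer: 2598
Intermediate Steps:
z(L, v) = L + v
2512 - z(-20, -66) = 2512 - (-20 - 66) = 2512 - 1*(-86) = 2512 + 86 = 2598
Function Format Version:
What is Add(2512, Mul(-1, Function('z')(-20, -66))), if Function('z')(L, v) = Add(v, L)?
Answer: 2598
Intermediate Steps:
Function('z')(L, v) = Add(L, v)
Add(2512, Mul(-1, Function('z')(-20, -66))) = Add(2512, Mul(-1, Add(-20, -66))) = Add(2512, Mul(-1, -86)) = Add(2512, 86) = 2598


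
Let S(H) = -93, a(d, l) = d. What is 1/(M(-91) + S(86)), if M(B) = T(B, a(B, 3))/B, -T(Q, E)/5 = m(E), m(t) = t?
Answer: -1/98 ≈ -0.010204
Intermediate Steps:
T(Q, E) = -5*E
M(B) = -5 (M(B) = (-5*B)/B = -5)
1/(M(-91) + S(86)) = 1/(-5 - 93) = 1/(-98) = -1/98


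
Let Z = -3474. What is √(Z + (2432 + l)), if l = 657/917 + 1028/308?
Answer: 8*I*√33676170/1441 ≈ 32.217*I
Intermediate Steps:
l = 5842/1441 (l = 657*(1/917) + 1028*(1/308) = 657/917 + 257/77 = 5842/1441 ≈ 4.0541)
√(Z + (2432 + l)) = √(-3474 + (2432 + 5842/1441)) = √(-3474 + 3510354/1441) = √(-1495680/1441) = 8*I*√33676170/1441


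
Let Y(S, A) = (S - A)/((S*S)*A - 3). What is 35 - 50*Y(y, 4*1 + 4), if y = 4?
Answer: 183/5 ≈ 36.600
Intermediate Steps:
Y(S, A) = (S - A)/(-3 + A*S²) (Y(S, A) = (S - A)/(S²*A - 3) = (S - A)/(A*S² - 3) = (S - A)/(-3 + A*S²))
35 - 50*Y(y, 4*1 + 4) = 35 - 50*(4 - (4*1 + 4))/(-3 + (4*1 + 4)*4²) = 35 - 50*(4 - (4 + 4))/(-3 + (4 + 4)*16) = 35 - 50*(4 - 1*8)/(-3 + 8*16) = 35 - 50*(4 - 8)/(-3 + 128) = 35 - 50*(-4)/125 = 35 - 2*(-4)/5 = 35 - 50*(-4/125) = 35 + 8/5 = 183/5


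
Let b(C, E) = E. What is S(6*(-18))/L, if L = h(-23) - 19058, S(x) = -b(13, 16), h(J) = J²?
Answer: 16/18529 ≈ 0.00086351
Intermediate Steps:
S(x) = -16 (S(x) = -1*16 = -16)
L = -18529 (L = (-23)² - 19058 = 529 - 19058 = -18529)
S(6*(-18))/L = -16/(-18529) = -16*(-1/18529) = 16/18529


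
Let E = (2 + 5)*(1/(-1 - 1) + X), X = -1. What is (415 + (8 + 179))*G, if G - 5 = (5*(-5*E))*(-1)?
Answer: -155015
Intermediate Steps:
E = -21/2 (E = (2 + 5)*(1/(-1 - 1) - 1) = 7*(1/(-2) - 1) = 7*(-1/2 - 1) = 7*(-3/2) = -21/2 ≈ -10.500)
G = -515/2 (G = 5 + (5*(-5*(-21/2)))*(-1) = 5 + (5*(105/2))*(-1) = 5 + (525/2)*(-1) = 5 - 525/2 = -515/2 ≈ -257.50)
(415 + (8 + 179))*G = (415 + (8 + 179))*(-515/2) = (415 + 187)*(-515/2) = 602*(-515/2) = -155015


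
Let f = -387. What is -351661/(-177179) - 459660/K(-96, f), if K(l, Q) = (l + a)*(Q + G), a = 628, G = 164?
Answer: 30790438384/5254951961 ≈ 5.8593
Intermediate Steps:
K(l, Q) = (164 + Q)*(628 + l) (K(l, Q) = (l + 628)*(Q + 164) = (628 + l)*(164 + Q) = (164 + Q)*(628 + l))
-351661/(-177179) - 459660/K(-96, f) = -351661/(-177179) - 459660/(102992 + 164*(-96) + 628*(-387) - 387*(-96)) = -351661*(-1/177179) - 459660/(102992 - 15744 - 243036 + 37152) = 351661/177179 - 459660/(-118636) = 351661/177179 - 459660*(-1/118636) = 351661/177179 + 114915/29659 = 30790438384/5254951961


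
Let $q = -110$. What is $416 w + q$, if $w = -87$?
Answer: $-36302$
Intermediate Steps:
$416 w + q = 416 \left(-87\right) - 110 = -36192 - 110 = -36302$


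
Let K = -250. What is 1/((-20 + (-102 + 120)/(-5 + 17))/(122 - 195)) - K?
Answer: 9396/37 ≈ 253.95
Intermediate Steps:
1/((-20 + (-102 + 120)/(-5 + 17))/(122 - 195)) - K = 1/((-20 + (-102 + 120)/(-5 + 17))/(122 - 195)) - 1*(-250) = 1/((-20 + 18/12)/(-73)) + 250 = 1/((-20 + 18*(1/12))*(-1/73)) + 250 = 1/((-20 + 3/2)*(-1/73)) + 250 = 1/(-37/2*(-1/73)) + 250 = 1/(37/146) + 250 = 146/37 + 250 = 9396/37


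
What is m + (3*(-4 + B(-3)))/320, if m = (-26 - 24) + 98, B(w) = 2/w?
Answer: 7673/160 ≈ 47.956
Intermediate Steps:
m = 48 (m = -50 + 98 = 48)
m + (3*(-4 + B(-3)))/320 = 48 + (3*(-4 + 2/(-3)))/320 = 48 + (3*(-4 + 2*(-⅓)))*(1/320) = 48 + (3*(-4 - ⅔))*(1/320) = 48 + (3*(-14/3))*(1/320) = 48 - 14*1/320 = 48 - 7/160 = 7673/160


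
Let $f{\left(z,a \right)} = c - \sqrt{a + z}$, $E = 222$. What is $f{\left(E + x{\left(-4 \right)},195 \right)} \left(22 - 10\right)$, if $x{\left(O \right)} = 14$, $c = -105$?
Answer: $-1260 - 12 \sqrt{431} \approx -1509.1$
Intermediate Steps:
$f{\left(z,a \right)} = -105 - \sqrt{a + z}$
$f{\left(E + x{\left(-4 \right)},195 \right)} \left(22 - 10\right) = \left(-105 - \sqrt{195 + \left(222 + 14\right)}\right) \left(22 - 10\right) = \left(-105 - \sqrt{195 + 236}\right) 12 = \left(-105 - \sqrt{431}\right) 12 = -1260 - 12 \sqrt{431}$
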